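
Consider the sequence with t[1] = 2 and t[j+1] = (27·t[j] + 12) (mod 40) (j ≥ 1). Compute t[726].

We have t[1] = 2, t[2] = 26, t[3] = 34, t[4] = 10, t[5] = 2.
The sequence repeats with period 4.
(726 - 1) mod 4 = 1, so t[726] = t[2] = 26.

26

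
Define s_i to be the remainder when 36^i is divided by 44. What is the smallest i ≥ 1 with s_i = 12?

5

Computing terms: s_0 = 1,  s_1 = 36,  s_2 = 20,  s_3 = 16,  s_4 = 4,  s_5 = 12,  s_6 = 36.
Since s_6 = s_1 = 36, the sequence is eventually periodic: after a pre-period of length 1 it cycles with period 5.
The value 12 first appears (with i ≥ 1) at s_5.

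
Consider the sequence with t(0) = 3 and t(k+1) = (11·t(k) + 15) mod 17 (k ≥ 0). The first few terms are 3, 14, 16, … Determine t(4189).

t(0) = 3, t(1) = 14, t(2) = 16, t(3) = 4, t(4) = 8, t(5) = 1, t(6) = 9, t(7) = 12, t(8) = 11, t(9) = 0, t(10) = 15, t(11) = 10, t(12) = 6, t(13) = 13, t(14) = 5, t(15) = 2, t(16) = 3.
The sequence repeats with period 16.
So t(4189) = t(0 + ((4189-0) mod 16)) = t(13) = 13.

13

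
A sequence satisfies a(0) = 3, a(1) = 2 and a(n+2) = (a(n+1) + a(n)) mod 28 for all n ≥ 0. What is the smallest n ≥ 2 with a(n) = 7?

a(0) = 3; a(1) = 2; a(2) = 5; a(3) = 7; a(4) = 12; a(5) = 19; a(6) = 3; a(7) = 22; a(8) = 25; a(9) = 19; a(10) = 16; a(11) = 7; a(12) = 23; a(13) = 2; a(14) = 25; a(15) = 27; a(16) = 24; a(17) = 23; a(18) = 19; a(19) = 14; a(20) = 5; a(21) = 19; a(22) = 24; a(23) = 15; a(24) = 11; a(25) = 26; a(26) = 9; a(27) = 7; a(28) = 16; a(29) = 23; a(30) = 11; a(31) = 6; a(32) = 17; a(33) = 23; a(34) = 12; a(35) = 7; a(36) = 19; a(37) = 26; a(38) = 17; a(39) = 15; a(40) = 4; a(41) = 19; a(42) = 23; a(43) = 14; a(44) = 9; a(45) = 23; a(46) = 4; a(47) = 27; a(48) = 3; a(49) = 2.
The sequence repeats with period 48.
The value 7 first appears (with n ≥ 2) at a(3).

3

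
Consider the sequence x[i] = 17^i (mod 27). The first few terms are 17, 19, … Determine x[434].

Computing terms: x[1] = 17, x[2] = 19, x[3] = 26, x[4] = 10, x[5] = 8, x[6] = 1, x[7] = 17.
Since x[7] = x[1] = 17, the sequence is periodic with period 6.
(434 - 1) mod 6 = 1, so x[434] = x[2] = 19.

19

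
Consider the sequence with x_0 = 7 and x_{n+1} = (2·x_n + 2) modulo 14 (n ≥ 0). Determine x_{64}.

2

Computing terms: x_0 = 7,  x_1 = 2,  x_2 = 6,  x_3 = 0,  x_4 = 2.
Since x_4 = x_1 = 2, the sequence is eventually periodic: after a pre-period of length 1 it cycles with period 3.
For n ≥ 1, x_n depends only on (n - 1) mod 3. (64 - 1) mod 3 = 0, so x_{64} = x_1 = 2.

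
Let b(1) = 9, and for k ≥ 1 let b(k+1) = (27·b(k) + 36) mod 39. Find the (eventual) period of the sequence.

Computing terms: b(1) = 9; b(2) = 6; b(3) = 3; b(4) = 0; b(5) = 36; b(6) = 33; b(7) = 30; b(8) = 27; b(9) = 24; b(10) = 21; b(11) = 18; b(12) = 15; b(13) = 12; b(14) = 9.
Since b(14) = b(1) = 9, the sequence is periodic with period 13.

13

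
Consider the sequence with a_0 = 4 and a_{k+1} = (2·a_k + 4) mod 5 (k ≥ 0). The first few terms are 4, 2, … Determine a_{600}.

4

We have a_0 = 4,  a_1 = 2,  a_2 = 3,  a_3 = 0,  a_4 = 4.
The sequence repeats with period 4.
(600 - 0) mod 4 = 0, so a_{600} = a_0 = 4.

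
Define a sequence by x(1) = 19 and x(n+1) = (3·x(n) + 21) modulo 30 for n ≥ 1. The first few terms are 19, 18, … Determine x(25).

9

Listing terms: x(1) = 19,  x(2) = 18,  x(3) = 15,  x(4) = 6,  x(5) = 9,  x(6) = 18.
Since x(6) = x(2) = 18, the sequence is eventually periodic: after a pre-period of length 1 it cycles with period 4.
For n ≥ 2, x(n) depends only on (n - 2) mod 4. (25 - 2) mod 4 = 3, so x(25) = x(5) = 9.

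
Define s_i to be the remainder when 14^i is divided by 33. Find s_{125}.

We have s_0 = 1; s_1 = 14; s_2 = 31; s_3 = 5; s_4 = 4; s_5 = 23; s_6 = 25; s_7 = 20; s_8 = 16; s_9 = 26; s_{10} = 1.
The sequence repeats with period 10.
(125 - 0) mod 10 = 5, so s_{125} = s_5 = 23.

23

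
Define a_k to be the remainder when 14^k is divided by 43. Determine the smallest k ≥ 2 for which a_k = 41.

15

Listing terms: a_1 = 14; a_2 = 24; a_3 = 35; a_4 = 17; a_5 = 23; a_6 = 21; a_7 = 36; a_8 = 31; a_9 = 4; a_{10} = 13; a_{11} = 10; a_{12} = 11; a_{13} = 25; a_{14} = 6; a_{15} = 41; a_{16} = 15; a_{17} = 38; a_{18} = 16; a_{19} = 9; a_{20} = 40; a_{21} = 1; a_{22} = 14.
The sequence repeats with period 21.
The value 41 first appears (with k ≥ 2) at a_{15}.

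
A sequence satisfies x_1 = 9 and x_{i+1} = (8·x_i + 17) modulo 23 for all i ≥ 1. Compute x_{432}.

16

Listing terms: x_1 = 9; x_2 = 20; x_3 = 16; x_4 = 7; x_5 = 4; x_6 = 3; x_7 = 18; x_8 = 0; x_9 = 17; x_{10} = 15; x_{11} = 22; x_{12} = 9.
The sequence repeats with period 11.
(432 - 1) mod 11 = 2, so x_{432} = x_3 = 16.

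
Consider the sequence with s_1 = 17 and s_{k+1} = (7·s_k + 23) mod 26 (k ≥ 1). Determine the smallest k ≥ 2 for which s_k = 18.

4

s_1 = 17,  s_2 = 12,  s_3 = 3,  s_4 = 18,  s_5 = 19,  s_6 = 0,  s_7 = 23,  s_8 = 2,  s_9 = 11,  s_{10} = 22,  s_{11} = 21,  s_{12} = 14,  s_{13} = 17.
Since s_{13} = s_1 = 17, the sequence is periodic with period 12.
The value 18 first appears (with k ≥ 2) at s_4.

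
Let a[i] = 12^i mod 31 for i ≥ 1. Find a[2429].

We have a[1] = 12,  a[2] = 20,  a[3] = 23,  a[4] = 28,  a[5] = 26,  a[6] = 2,  a[7] = 24,  a[8] = 9,  a[9] = 15,  a[10] = 25,  a[11] = 21,  a[12] = 4,  a[13] = 17,  a[14] = 18,  a[15] = 30,  a[16] = 19,  a[17] = 11,  a[18] = 8,  a[19] = 3,  a[20] = 5,  a[21] = 29,  a[22] = 7,  a[23] = 22,  a[24] = 16,  a[25] = 6,  a[26] = 10,  a[27] = 27,  a[28] = 14,  a[29] = 13,  a[30] = 1,  a[31] = 12.
Since a[31] = a[1] = 12, the sequence is periodic with period 30.
(2429 - 1) mod 30 = 28, so a[2429] = a[29] = 13.

13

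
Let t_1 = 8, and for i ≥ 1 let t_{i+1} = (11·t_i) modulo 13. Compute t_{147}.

We have t_1 = 8,  t_2 = 10,  t_3 = 6,  t_4 = 1,  t_5 = 11,  t_6 = 4,  t_7 = 5,  t_8 = 3,  t_9 = 7,  t_{10} = 12,  t_{11} = 2,  t_{12} = 9,  t_{13} = 8.
The sequence repeats with period 12.
So t_{147} = t_{1 + ((147-1) mod 12)} = t_3 = 6.

6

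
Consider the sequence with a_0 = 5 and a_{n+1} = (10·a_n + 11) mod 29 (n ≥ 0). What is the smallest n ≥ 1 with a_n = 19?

8

a_0 = 5, a_1 = 3, a_2 = 12, a_3 = 15, a_4 = 16, a_5 = 26, a_6 = 10, a_7 = 24, a_8 = 19, a_9 = 27, a_{10} = 20, a_{11} = 8, a_{12} = 4, a_{13} = 22, a_{14} = 28, a_{15} = 1, a_{16} = 21, a_{17} = 18, a_{18} = 17, a_{19} = 7, a_{20} = 23, a_{21} = 9, a_{22} = 14, a_{23} = 6, a_{24} = 13, a_{25} = 25, a_{26} = 0, a_{27} = 11, a_{28} = 5.
The sequence repeats with period 28.
The value 19 first appears (with n ≥ 1) at a_8.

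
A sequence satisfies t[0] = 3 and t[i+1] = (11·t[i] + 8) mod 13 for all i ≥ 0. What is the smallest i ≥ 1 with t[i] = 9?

Listing terms: t[0] = 3,  t[1] = 2,  t[2] = 4,  t[3] = 0,  t[4] = 8,  t[5] = 5,  t[6] = 11,  t[7] = 12,  t[8] = 10,  t[9] = 1,  t[10] = 6,  t[11] = 9,  t[12] = 3.
The sequence repeats with period 12.
The value 9 first appears (with i ≥ 1) at t[11].

11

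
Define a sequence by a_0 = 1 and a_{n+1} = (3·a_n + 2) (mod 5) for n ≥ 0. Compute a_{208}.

1

We have a_0 = 1, a_1 = 0, a_2 = 2, a_3 = 3, a_4 = 1.
Since a_4 = a_0 = 1, the sequence is periodic with period 4.
(208 - 0) mod 4 = 0, so a_{208} = a_0 = 1.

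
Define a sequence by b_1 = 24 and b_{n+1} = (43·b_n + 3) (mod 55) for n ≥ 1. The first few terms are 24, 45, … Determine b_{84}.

12

Computing terms: b_1 = 24, b_2 = 45, b_3 = 13, b_4 = 12, b_5 = 24.
The sequence repeats with period 4.
(84 - 1) mod 4 = 3, so b_{84} = b_4 = 12.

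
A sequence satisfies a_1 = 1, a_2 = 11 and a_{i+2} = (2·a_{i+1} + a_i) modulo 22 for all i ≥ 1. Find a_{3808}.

9

We have a_1 = 1,  a_2 = 11,  a_3 = 1,  a_4 = 13,  a_5 = 5,  a_6 = 1,  a_7 = 7,  a_8 = 15,  a_9 = 15,  a_{10} = 1,  a_{11} = 17,  a_{12} = 13,  a_{13} = 21,  a_{14} = 11,  a_{15} = 21,  a_{16} = 9,  a_{17} = 17,  a_{18} = 21,  a_{19} = 15,  a_{20} = 7,  a_{21} = 7,  a_{22} = 21,  a_{23} = 5,  a_{24} = 9,  a_{25} = 1,  a_{26} = 11.
The sequence repeats with period 24.
So a_{3808} = a_{1 + ((3808-1) mod 24)} = a_{16} = 9.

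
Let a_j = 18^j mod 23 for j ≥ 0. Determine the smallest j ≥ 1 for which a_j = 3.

5

Listing terms: a_0 = 1, a_1 = 18, a_2 = 2, a_3 = 13, a_4 = 4, a_5 = 3, a_6 = 8, a_7 = 6, a_8 = 16, a_9 = 12, a_{10} = 9, a_{11} = 1.
The sequence repeats with period 11.
The value 3 first appears (with j ≥ 1) at a_5.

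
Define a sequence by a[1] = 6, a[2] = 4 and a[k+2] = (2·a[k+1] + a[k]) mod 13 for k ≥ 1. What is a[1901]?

a[1] = 6,  a[2] = 4,  a[3] = 1,  a[4] = 6,  a[5] = 0,  a[6] = 6,  a[7] = 12,  a[8] = 4,  a[9] = 7,  a[10] = 5,  a[11] = 4,  a[12] = 0,  a[13] = 4,  a[14] = 8,  a[15] = 7,  a[16] = 9,  a[17] = 12,  a[18] = 7,  a[19] = 0,  a[20] = 7,  a[21] = 1,  a[22] = 9,  a[23] = 6,  a[24] = 8,  a[25] = 9,  a[26] = 0,  a[27] = 9,  a[28] = 5,  a[29] = 6,  a[30] = 4.
Since (a[29], a[30]) = (a[1], a[2]) = (6, 4) (two consecutive terms determine the rest), the sequence is periodic with period 28.
So a[1901] = a[1 + ((1901-1) mod 28)] = a[25] = 9.

9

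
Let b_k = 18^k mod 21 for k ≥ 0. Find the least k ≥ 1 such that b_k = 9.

Computing terms: b_0 = 1; b_1 = 18; b_2 = 9; b_3 = 15; b_4 = 18.
Since b_4 = b_1 = 18, the sequence is eventually periodic: after a pre-period of length 1 it cycles with period 3.
The value 9 first appears (with k ≥ 1) at b_2.

2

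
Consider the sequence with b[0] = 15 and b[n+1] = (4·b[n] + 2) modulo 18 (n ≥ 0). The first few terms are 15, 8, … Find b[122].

4

b[0] = 15,  b[1] = 8,  b[2] = 16,  b[3] = 12,  b[4] = 14,  b[5] = 4,  b[6] = 0,  b[7] = 2,  b[8] = 10,  b[9] = 6,  b[10] = 8.
Since b[10] = b[1] = 8, the sequence is eventually periodic: after a pre-period of length 1 it cycles with period 9.
For n ≥ 1, b[n] depends only on (n - 1) mod 9. (122 - 1) mod 9 = 4, so b[122] = b[5] = 4.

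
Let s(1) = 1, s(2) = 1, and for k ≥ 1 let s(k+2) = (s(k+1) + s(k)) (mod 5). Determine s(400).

Computing terms: s(1) = 1; s(2) = 1; s(3) = 2; s(4) = 3; s(5) = 0; s(6) = 3; s(7) = 3; s(8) = 1; s(9) = 4; s(10) = 0; s(11) = 4; s(12) = 4; s(13) = 3; s(14) = 2; s(15) = 0; s(16) = 2; s(17) = 2; s(18) = 4; s(19) = 1; s(20) = 0; s(21) = 1; s(22) = 1.
Since (s(21), s(22)) = (s(1), s(2)) = (1, 1) (two consecutive terms determine the rest), the sequence is periodic with period 20.
(400 - 1) mod 20 = 19, so s(400) = s(20) = 0.

0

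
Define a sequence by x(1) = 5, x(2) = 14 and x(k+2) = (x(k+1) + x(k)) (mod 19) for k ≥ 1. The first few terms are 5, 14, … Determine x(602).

We have x(1) = 5; x(2) = 14; x(3) = 0; x(4) = 14; x(5) = 14; x(6) = 9; x(7) = 4; x(8) = 13; x(9) = 17; x(10) = 11; x(11) = 9; x(12) = 1; x(13) = 10; x(14) = 11; x(15) = 2; x(16) = 13; x(17) = 15; x(18) = 9; x(19) = 5; x(20) = 14.
The sequence repeats with period 18.
(602 - 1) mod 18 = 7, so x(602) = x(8) = 13.

13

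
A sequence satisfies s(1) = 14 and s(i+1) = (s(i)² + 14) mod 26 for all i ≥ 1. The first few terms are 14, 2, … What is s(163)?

18

Computing terms: s(1) = 14,  s(2) = 2,  s(3) = 18,  s(4) = 0,  s(5) = 14.
Since s(5) = s(1) = 14, the sequence is periodic with period 4.
So s(163) = s(1 + ((163-1) mod 4)) = s(3) = 18.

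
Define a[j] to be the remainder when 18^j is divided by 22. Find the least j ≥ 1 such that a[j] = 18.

1

Computing terms: a[0] = 1, a[1] = 18, a[2] = 16, a[3] = 2, a[4] = 14, a[5] = 10, a[6] = 4, a[7] = 6, a[8] = 20, a[9] = 8, a[10] = 12, a[11] = 18.
Since a[11] = a[1] = 18, the sequence is eventually periodic: after a pre-period of length 1 it cycles with period 10.
The value 18 first appears (with j ≥ 1) at a[1].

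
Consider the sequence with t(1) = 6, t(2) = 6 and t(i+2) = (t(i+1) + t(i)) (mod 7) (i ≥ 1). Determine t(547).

5

Computing terms: t(1) = 6, t(2) = 6, t(3) = 5, t(4) = 4, t(5) = 2, t(6) = 6, t(7) = 1, t(8) = 0, t(9) = 1, t(10) = 1, t(11) = 2, t(12) = 3, t(13) = 5, t(14) = 1, t(15) = 6, t(16) = 0, t(17) = 6, t(18) = 6.
The sequence repeats with period 16.
So t(547) = t(1 + ((547-1) mod 16)) = t(3) = 5.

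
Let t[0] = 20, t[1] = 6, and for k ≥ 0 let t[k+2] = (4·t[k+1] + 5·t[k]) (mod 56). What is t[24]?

t[0] = 20,  t[1] = 6,  t[2] = 12,  t[3] = 22,  t[4] = 36,  t[5] = 30,  t[6] = 20,  t[7] = 6.
Since (t[6], t[7]) = (t[0], t[1]) = (20, 6) (two consecutive terms determine the rest), the sequence is periodic with period 6.
(24 - 0) mod 6 = 0, so t[24] = t[0] = 20.

20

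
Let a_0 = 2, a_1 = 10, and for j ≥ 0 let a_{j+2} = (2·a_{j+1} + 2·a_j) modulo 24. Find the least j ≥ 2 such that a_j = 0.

We have a_0 = 2,  a_1 = 10,  a_2 = 0,  a_3 = 20,  a_4 = 16,  a_5 = 0,  a_6 = 8,  a_7 = 16,  a_8 = 0.
Since (a_7, a_8) = (a_4, a_5) = (16, 0) (two consecutive terms determine the rest), the sequence is eventually periodic: after a pre-period of length 4 it cycles with period 3.
The value 0 first appears (with j ≥ 2) at a_2.

2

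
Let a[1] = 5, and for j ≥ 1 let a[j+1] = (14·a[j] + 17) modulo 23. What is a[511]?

Computing terms: a[1] = 5,  a[2] = 18,  a[3] = 16,  a[4] = 11,  a[5] = 10,  a[6] = 19,  a[7] = 7,  a[8] = 0,  a[9] = 17,  a[10] = 2,  a[11] = 22,  a[12] = 3,  a[13] = 13,  a[14] = 15,  a[15] = 20,  a[16] = 21,  a[17] = 12,  a[18] = 1,  a[19] = 8,  a[20] = 14,  a[21] = 6,  a[22] = 9,  a[23] = 5.
Since a[23] = a[1] = 5, the sequence is periodic with period 22.
(511 - 1) mod 22 = 4, so a[511] = a[5] = 10.

10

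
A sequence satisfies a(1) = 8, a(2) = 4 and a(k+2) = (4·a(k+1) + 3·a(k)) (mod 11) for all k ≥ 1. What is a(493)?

9

Computing terms: a(1) = 8; a(2) = 4; a(3) = 7; a(4) = 7; a(5) = 5; a(6) = 8; a(7) = 3; a(8) = 3; a(9) = 10; a(10) = 5; a(11) = 6; a(12) = 6; a(13) = 9; a(14) = 10; a(15) = 1; a(16) = 1; a(17) = 7; a(18) = 9; a(19) = 2; a(20) = 2; a(21) = 3; a(22) = 7; a(23) = 4; a(24) = 4; a(25) = 6; a(26) = 3; a(27) = 8; a(28) = 8; a(29) = 1; a(30) = 6; a(31) = 5; a(32) = 5; a(33) = 2; a(34) = 1; a(35) = 10; a(36) = 10; a(37) = 4; a(38) = 2; a(39) = 9; a(40) = 9; a(41) = 8; a(42) = 4.
The sequence repeats with period 40.
(493 - 1) mod 40 = 12, so a(493) = a(13) = 9.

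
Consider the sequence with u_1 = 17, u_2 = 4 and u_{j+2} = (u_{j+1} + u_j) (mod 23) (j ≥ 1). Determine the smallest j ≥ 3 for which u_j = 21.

Listing terms: u_1 = 17,  u_2 = 4,  u_3 = 21,  u_4 = 2,  u_5 = 0,  u_6 = 2,  u_7 = 2,  u_8 = 4,  u_9 = 6,  u_{10} = 10,  u_{11} = 16,  u_{12} = 3,  u_{13} = 19,  u_{14} = 22,  u_{15} = 18,  u_{16} = 17,  u_{17} = 12,  u_{18} = 6,  u_{19} = 18,  u_{20} = 1,  u_{21} = 19,  u_{22} = 20,  u_{23} = 16,  u_{24} = 13,  u_{25} = 6,  u_{26} = 19,  u_{27} = 2,  u_{28} = 21,  u_{29} = 0,  u_{30} = 21,  u_{31} = 21,  u_{32} = 19,  u_{33} = 17,  u_{34} = 13,  u_{35} = 7,  u_{36} = 20,  u_{37} = 4,  u_{38} = 1,  u_{39} = 5,  u_{40} = 6,  u_{41} = 11,  u_{42} = 17,  u_{43} = 5,  u_{44} = 22,  u_{45} = 4,  u_{46} = 3,  u_{47} = 7,  u_{48} = 10,  u_{49} = 17,  u_{50} = 4.
The sequence repeats with period 48.
The value 21 first appears (with j ≥ 3) at u_3.

3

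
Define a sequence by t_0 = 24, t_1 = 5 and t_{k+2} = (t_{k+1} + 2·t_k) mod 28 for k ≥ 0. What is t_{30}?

17

t_0 = 24, t_1 = 5, t_2 = 25, t_3 = 7, t_4 = 1, t_5 = 15, t_6 = 17, t_7 = 19, t_8 = 25, t_9 = 7.
Since (t_8, t_9) = (t_2, t_3) = (25, 7) (two consecutive terms determine the rest), the sequence is eventually periodic: after a pre-period of length 2 it cycles with period 6.
For k ≥ 2, t_k depends only on (k - 2) mod 6. (30 - 2) mod 6 = 4, so t_{30} = t_6 = 17.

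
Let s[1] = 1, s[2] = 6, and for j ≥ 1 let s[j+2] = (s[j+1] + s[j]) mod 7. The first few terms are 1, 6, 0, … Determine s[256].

Computing terms: s[1] = 1,  s[2] = 6,  s[3] = 0,  s[4] = 6,  s[5] = 6,  s[6] = 5,  s[7] = 4,  s[8] = 2,  s[9] = 6,  s[10] = 1,  s[11] = 0,  s[12] = 1,  s[13] = 1,  s[14] = 2,  s[15] = 3,  s[16] = 5,  s[17] = 1,  s[18] = 6.
The sequence repeats with period 16.
So s[256] = s[1 + ((256-1) mod 16)] = s[16] = 5.

5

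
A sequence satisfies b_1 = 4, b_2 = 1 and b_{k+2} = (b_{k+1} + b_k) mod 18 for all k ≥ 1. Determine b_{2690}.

1

Listing terms: b_1 = 4; b_2 = 1; b_3 = 5; b_4 = 6; b_5 = 11; b_6 = 17; b_7 = 10; b_8 = 9; b_9 = 1; b_{10} = 10; b_{11} = 11; b_{12} = 3; b_{13} = 14; b_{14} = 17; b_{15} = 13; b_{16} = 12; b_{17} = 7; b_{18} = 1; b_{19} = 8; b_{20} = 9; b_{21} = 17; b_{22} = 8; b_{23} = 7; b_{24} = 15; b_{25} = 4; b_{26} = 1.
The sequence repeats with period 24.
(2690 - 1) mod 24 = 1, so b_{2690} = b_2 = 1.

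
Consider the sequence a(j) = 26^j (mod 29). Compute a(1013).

18

Computing terms: a(0) = 1,  a(1) = 26,  a(2) = 9,  a(3) = 2,  a(4) = 23,  a(5) = 18,  a(6) = 4,  a(7) = 17,  a(8) = 7,  a(9) = 8,  a(10) = 5,  a(11) = 14,  a(12) = 16,  a(13) = 10,  a(14) = 28,  a(15) = 3,  a(16) = 20,  a(17) = 27,  a(18) = 6,  a(19) = 11,  a(20) = 25,  a(21) = 12,  a(22) = 22,  a(23) = 21,  a(24) = 24,  a(25) = 15,  a(26) = 13,  a(27) = 19,  a(28) = 1.
The sequence repeats with period 28.
So a(1013) = a(0 + ((1013-0) mod 28)) = a(5) = 18.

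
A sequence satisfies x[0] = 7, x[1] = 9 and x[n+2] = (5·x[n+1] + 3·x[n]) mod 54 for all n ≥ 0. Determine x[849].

Computing terms: x[0] = 7, x[1] = 9, x[2] = 12, x[3] = 33, x[4] = 39, x[5] = 24, x[6] = 21, x[7] = 15, x[8] = 30, x[9] = 33, x[10] = 39.
Since (x[9], x[10]) = (x[3], x[4]) = (33, 39) (two consecutive terms determine the rest), the sequence is eventually periodic: after a pre-period of length 3 it cycles with period 6.
For n ≥ 3, x[n] depends only on (n - 3) mod 6. (849 - 3) mod 6 = 0, so x[849] = x[3] = 33.

33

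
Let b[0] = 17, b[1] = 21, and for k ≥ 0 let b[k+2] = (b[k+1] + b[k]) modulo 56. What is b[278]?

22

Computing terms: b[0] = 17; b[1] = 21; b[2] = 38; b[3] = 3; b[4] = 41; b[5] = 44; b[6] = 29; b[7] = 17; b[8] = 46; b[9] = 7; b[10] = 53; b[11] = 4; b[12] = 1; b[13] = 5; b[14] = 6; b[15] = 11; b[16] = 17; b[17] = 28; b[18] = 45; b[19] = 17; b[20] = 6; b[21] = 23; b[22] = 29; b[23] = 52; b[24] = 25; b[25] = 21; b[26] = 46; b[27] = 11; b[28] = 1; b[29] = 12; b[30] = 13; b[31] = 25; b[32] = 38; b[33] = 7; b[34] = 45; b[35] = 52; b[36] = 41; b[37] = 37; b[38] = 22; b[39] = 3; b[40] = 25; b[41] = 28; b[42] = 53; b[43] = 25; b[44] = 22; b[45] = 47; b[46] = 13; b[47] = 4; b[48] = 17; b[49] = 21.
Since (b[48], b[49]) = (b[0], b[1]) = (17, 21) (two consecutive terms determine the rest), the sequence is periodic with period 48.
So b[278] = b[0 + ((278-0) mod 48)] = b[38] = 22.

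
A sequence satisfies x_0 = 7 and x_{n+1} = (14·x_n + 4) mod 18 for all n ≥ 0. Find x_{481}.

Computing terms: x_0 = 7,  x_1 = 12,  x_2 = 10,  x_3 = 0,  x_4 = 4,  x_5 = 6,  x_6 = 16,  x_7 = 12.
Since x_7 = x_1 = 12, the sequence is eventually periodic: after a pre-period of length 1 it cycles with period 6.
For n ≥ 1, x_n depends only on (n - 1) mod 6. (481 - 1) mod 6 = 0, so x_{481} = x_1 = 12.

12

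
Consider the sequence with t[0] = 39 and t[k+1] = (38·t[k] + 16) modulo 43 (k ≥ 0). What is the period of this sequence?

21

t[0] = 39; t[1] = 36; t[2] = 8; t[3] = 19; t[4] = 7; t[5] = 24; t[6] = 25; t[7] = 20; t[8] = 2; t[9] = 6; t[10] = 29; t[11] = 0; t[12] = 16; t[13] = 22; t[14] = 35; t[15] = 13; t[16] = 37; t[17] = 3; t[18] = 1; t[19] = 11; t[20] = 4; t[21] = 39.
Since t[21] = t[0] = 39, the sequence is periodic with period 21.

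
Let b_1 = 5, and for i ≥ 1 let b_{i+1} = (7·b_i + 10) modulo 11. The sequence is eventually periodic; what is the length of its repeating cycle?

Listing terms: b_1 = 5, b_2 = 1, b_3 = 6, b_4 = 8, b_5 = 0, b_6 = 10, b_7 = 3, b_8 = 9, b_9 = 7, b_{10} = 4, b_{11} = 5.
Since b_{11} = b_1 = 5, the sequence is periodic with period 10.

10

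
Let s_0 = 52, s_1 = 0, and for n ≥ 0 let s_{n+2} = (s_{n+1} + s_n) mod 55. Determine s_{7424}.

49

We have s_0 = 52, s_1 = 0, s_2 = 52, s_3 = 52, s_4 = 49, s_5 = 46, s_6 = 40, s_7 = 31, s_8 = 16, s_9 = 47, s_{10} = 8, s_{11} = 0, s_{12} = 8, s_{13} = 8, s_{14} = 16, s_{15} = 24, s_{16} = 40, s_{17} = 9, s_{18} = 49, s_{19} = 3, s_{20} = 52, s_{21} = 0.
Since (s_{20}, s_{21}) = (s_0, s_1) = (52, 0) (two consecutive terms determine the rest), the sequence is periodic with period 20.
So s_{7424} = s_{0 + ((7424-0) mod 20)} = s_4 = 49.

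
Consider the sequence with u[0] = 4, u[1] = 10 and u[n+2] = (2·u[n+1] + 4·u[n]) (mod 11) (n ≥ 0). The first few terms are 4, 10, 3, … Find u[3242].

3

We have u[0] = 4; u[1] = 10; u[2] = 3; u[3] = 2; u[4] = 5; u[5] = 7; u[6] = 1; u[7] = 8; u[8] = 9; u[9] = 6; u[10] = 4; u[11] = 10.
Since (u[10], u[11]) = (u[0], u[1]) = (4, 10) (two consecutive terms determine the rest), the sequence is periodic with period 10.
So u[3242] = u[0 + ((3242-0) mod 10)] = u[2] = 3.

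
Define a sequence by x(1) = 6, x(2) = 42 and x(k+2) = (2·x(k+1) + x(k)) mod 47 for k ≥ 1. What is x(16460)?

x(1) = 6,  x(2) = 42,  x(3) = 43,  x(4) = 34,  x(5) = 17,  x(6) = 21,  x(7) = 12,  x(8) = 45,  x(9) = 8,  x(10) = 14,  x(11) = 36,  x(12) = 39,  x(13) = 20,  x(14) = 32,  x(15) = 37,  x(16) = 12,  x(17) = 14,  x(18) = 40,  x(19) = 0,  x(20) = 40,  x(21) = 33,  x(22) = 12,  x(23) = 10,  x(24) = 32,  x(25) = 27,  x(26) = 39,  x(27) = 11,  x(28) = 14,  x(29) = 39,  x(30) = 45,  x(31) = 35,  x(32) = 21,  x(33) = 30,  x(34) = 34,  x(35) = 4,  x(36) = 42,  x(37) = 41,  x(38) = 30,  x(39) = 7,  x(40) = 44,  x(41) = 1,  x(42) = 46,  x(43) = 46,  x(44) = 44,  x(45) = 40,  x(46) = 30,  x(47) = 6,  x(48) = 42.
The sequence repeats with period 46.
(16460 - 1) mod 46 = 37, so x(16460) = x(38) = 30.

30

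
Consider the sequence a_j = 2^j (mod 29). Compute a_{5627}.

We have a_1 = 2,  a_2 = 4,  a_3 = 8,  a_4 = 16,  a_5 = 3,  a_6 = 6,  a_7 = 12,  a_8 = 24,  a_9 = 19,  a_{10} = 9,  a_{11} = 18,  a_{12} = 7,  a_{13} = 14,  a_{14} = 28,  a_{15} = 27,  a_{16} = 25,  a_{17} = 21,  a_{18} = 13,  a_{19} = 26,  a_{20} = 23,  a_{21} = 17,  a_{22} = 5,  a_{23} = 10,  a_{24} = 20,  a_{25} = 11,  a_{26} = 22,  a_{27} = 15,  a_{28} = 1,  a_{29} = 2.
Since a_{29} = a_1 = 2, the sequence is periodic with period 28.
So a_{5627} = a_{1 + ((5627-1) mod 28)} = a_{27} = 15.

15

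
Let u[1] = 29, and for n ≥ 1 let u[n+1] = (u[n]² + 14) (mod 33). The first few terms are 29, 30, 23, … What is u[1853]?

8

Listing terms: u[1] = 29,  u[2] = 30,  u[3] = 23,  u[4] = 15,  u[5] = 8,  u[6] = 12,  u[7] = 26,  u[8] = 30.
Since u[8] = u[2] = 30, the sequence is eventually periodic: after a pre-period of length 1 it cycles with period 6.
For n ≥ 2, u[n] depends only on (n - 2) mod 6. (1853 - 2) mod 6 = 3, so u[1853] = u[5] = 8.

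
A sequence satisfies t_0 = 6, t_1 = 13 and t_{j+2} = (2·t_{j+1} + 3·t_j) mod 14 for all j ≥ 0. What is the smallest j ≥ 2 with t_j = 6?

Computing terms: t_0 = 6,  t_1 = 13,  t_2 = 2,  t_3 = 1,  t_4 = 8,  t_5 = 5,  t_6 = 6,  t_7 = 13.
Since (t_6, t_7) = (t_0, t_1) = (6, 13) (two consecutive terms determine the rest), the sequence is periodic with period 6.
The value 6 next appears (with j ≥ 2) at t_6.

6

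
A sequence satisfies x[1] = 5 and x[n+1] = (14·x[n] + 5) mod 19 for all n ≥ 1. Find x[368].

Listing terms: x[1] = 5,  x[2] = 18,  x[3] = 10,  x[4] = 12,  x[5] = 2,  x[6] = 14,  x[7] = 11,  x[8] = 7,  x[9] = 8,  x[10] = 3,  x[11] = 9,  x[12] = 17,  x[13] = 15,  x[14] = 6,  x[15] = 13,  x[16] = 16,  x[17] = 1,  x[18] = 0,  x[19] = 5.
Since x[19] = x[1] = 5, the sequence is periodic with period 18.
(368 - 1) mod 18 = 7, so x[368] = x[8] = 7.

7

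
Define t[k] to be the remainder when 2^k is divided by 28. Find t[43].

Computing terms: t[0] = 1,  t[1] = 2,  t[2] = 4,  t[3] = 8,  t[4] = 16,  t[5] = 4.
Since t[5] = t[2] = 4, the sequence is eventually periodic: after a pre-period of length 2 it cycles with period 3.
For k ≥ 2, t[k] depends only on (k - 2) mod 3. (43 - 2) mod 3 = 2, so t[43] = t[4] = 16.

16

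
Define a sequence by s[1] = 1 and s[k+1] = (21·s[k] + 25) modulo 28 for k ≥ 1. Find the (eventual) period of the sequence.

4

s[1] = 1,  s[2] = 18,  s[3] = 11,  s[4] = 4,  s[5] = 25,  s[6] = 18.
Since s[6] = s[2] = 18, the sequence is eventually periodic: after a pre-period of length 1 it cycles with period 4.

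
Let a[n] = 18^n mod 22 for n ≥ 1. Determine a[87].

a[1] = 18; a[2] = 16; a[3] = 2; a[4] = 14; a[5] = 10; a[6] = 4; a[7] = 6; a[8] = 20; a[9] = 8; a[10] = 12; a[11] = 18.
The sequence repeats with period 10.
So a[87] = a[1 + ((87-1) mod 10)] = a[7] = 6.

6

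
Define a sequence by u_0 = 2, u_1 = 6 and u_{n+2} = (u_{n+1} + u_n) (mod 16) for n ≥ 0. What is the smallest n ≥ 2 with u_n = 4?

5

Computing terms: u_0 = 2,  u_1 = 6,  u_2 = 8,  u_3 = 14,  u_4 = 6,  u_5 = 4,  u_6 = 10,  u_7 = 14,  u_8 = 8,  u_9 = 6,  u_{10} = 14,  u_{11} = 4,  u_{12} = 2,  u_{13} = 6.
The sequence repeats with period 12.
The value 4 first appears (with n ≥ 2) at u_5.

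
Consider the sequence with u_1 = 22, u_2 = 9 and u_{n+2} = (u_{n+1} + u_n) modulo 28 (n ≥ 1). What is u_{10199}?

7

u_1 = 22; u_2 = 9; u_3 = 3; u_4 = 12; u_5 = 15; u_6 = 27; u_7 = 14; u_8 = 13; u_9 = 27; u_{10} = 12; u_{11} = 11; u_{12} = 23; u_{13} = 6; u_{14} = 1; u_{15} = 7; u_{16} = 8; u_{17} = 15; u_{18} = 23; u_{19} = 10; u_{20} = 5; u_{21} = 15; u_{22} = 20; u_{23} = 7; u_{24} = 27; u_{25} = 6; u_{26} = 5; u_{27} = 11; u_{28} = 16; u_{29} = 27; u_{30} = 15; u_{31} = 14; u_{32} = 1; u_{33} = 15; u_{34} = 16; u_{35} = 3; u_{36} = 19; u_{37} = 22; u_{38} = 13; u_{39} = 7; u_{40} = 20; u_{41} = 27; u_{42} = 19; u_{43} = 18; u_{44} = 9; u_{45} = 27; u_{46} = 8; u_{47} = 7; u_{48} = 15; u_{49} = 22; u_{50} = 9.
The sequence repeats with period 48.
(10199 - 1) mod 48 = 22, so u_{10199} = u_{23} = 7.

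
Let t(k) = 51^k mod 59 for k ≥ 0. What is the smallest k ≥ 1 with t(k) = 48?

Listing terms: t(0) = 1,  t(1) = 51,  t(2) = 5,  t(3) = 19,  t(4) = 25,  t(5) = 36,  t(6) = 7,  t(7) = 3,  t(8) = 35,  t(9) = 15,  t(10) = 57,  t(11) = 16,  t(12) = 49,  t(13) = 21,  t(14) = 9,  t(15) = 46,  t(16) = 45,  t(17) = 53,  t(18) = 48,  t(19) = 29,  t(20) = 4,  t(21) = 27,  t(22) = 20,  t(23) = 17,  t(24) = 41,  t(25) = 26,  t(26) = 28,  t(27) = 12,  t(28) = 22,  t(29) = 1.
Since t(29) = t(0) = 1, the sequence is periodic with period 29.
The value 48 first appears (with k ≥ 1) at t(18).

18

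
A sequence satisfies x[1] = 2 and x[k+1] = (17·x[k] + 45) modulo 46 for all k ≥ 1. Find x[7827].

x[1] = 2, x[2] = 33, x[3] = 8, x[4] = 43, x[5] = 40, x[6] = 35, x[7] = 42, x[8] = 23, x[9] = 22, x[10] = 5, x[11] = 38, x[12] = 1, x[13] = 16, x[14] = 41, x[15] = 6, x[16] = 9, x[17] = 14, x[18] = 7, x[19] = 26, x[20] = 27, x[21] = 44, x[22] = 11, x[23] = 2.
Since x[23] = x[1] = 2, the sequence is periodic with period 22.
So x[7827] = x[1 + ((7827-1) mod 22)] = x[17] = 14.

14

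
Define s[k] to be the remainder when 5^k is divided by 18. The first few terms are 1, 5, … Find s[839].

s[0] = 1,  s[1] = 5,  s[2] = 7,  s[3] = 17,  s[4] = 13,  s[5] = 11,  s[6] = 1.
Since s[6] = s[0] = 1, the sequence is periodic with period 6.
(839 - 0) mod 6 = 5, so s[839] = s[5] = 11.

11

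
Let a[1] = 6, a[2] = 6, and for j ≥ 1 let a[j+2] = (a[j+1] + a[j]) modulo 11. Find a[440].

0

Listing terms: a[1] = 6,  a[2] = 6,  a[3] = 1,  a[4] = 7,  a[5] = 8,  a[6] = 4,  a[7] = 1,  a[8] = 5,  a[9] = 6,  a[10] = 0,  a[11] = 6,  a[12] = 6.
The sequence repeats with period 10.
So a[440] = a[1 + ((440-1) mod 10)] = a[10] = 0.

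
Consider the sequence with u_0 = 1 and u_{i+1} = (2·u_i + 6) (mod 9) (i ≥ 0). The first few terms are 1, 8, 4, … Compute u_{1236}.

Listing terms: u_0 = 1,  u_1 = 8,  u_2 = 4,  u_3 = 5,  u_4 = 7,  u_5 = 2,  u_6 = 1.
Since u_6 = u_0 = 1, the sequence is periodic with period 6.
(1236 - 0) mod 6 = 0, so u_{1236} = u_0 = 1.

1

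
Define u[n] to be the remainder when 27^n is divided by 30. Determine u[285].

27

u[1] = 27; u[2] = 9; u[3] = 3; u[4] = 21; u[5] = 27.
The sequence repeats with period 4.
(285 - 1) mod 4 = 0, so u[285] = u[1] = 27.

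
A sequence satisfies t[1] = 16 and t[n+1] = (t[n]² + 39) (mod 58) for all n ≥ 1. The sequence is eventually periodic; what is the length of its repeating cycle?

6

t[1] = 16; t[2] = 5; t[3] = 6; t[4] = 17; t[5] = 38; t[6] = 33; t[7] = 26; t[8] = 19; t[9] = 52; t[10] = 17.
Since t[10] = t[4] = 17, the sequence is eventually periodic: after a pre-period of length 3 it cycles with period 6.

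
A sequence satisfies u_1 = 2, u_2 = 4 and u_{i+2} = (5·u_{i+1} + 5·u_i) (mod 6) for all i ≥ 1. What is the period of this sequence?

3

u_1 = 2; u_2 = 4; u_3 = 0; u_4 = 2; u_5 = 4.
Since (u_4, u_5) = (u_1, u_2) = (2, 4) (two consecutive terms determine the rest), the sequence is periodic with period 3.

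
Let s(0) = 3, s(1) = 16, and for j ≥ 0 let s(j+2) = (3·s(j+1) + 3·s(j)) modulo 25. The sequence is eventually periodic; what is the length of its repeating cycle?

s(0) = 3,  s(1) = 16,  s(2) = 7,  s(3) = 19,  s(4) = 3,  s(5) = 16.
Since (s(4), s(5)) = (s(0), s(1)) = (3, 16) (two consecutive terms determine the rest), the sequence is periodic with period 4.

4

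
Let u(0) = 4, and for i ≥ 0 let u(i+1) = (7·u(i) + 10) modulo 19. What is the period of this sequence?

u(0) = 4,  u(1) = 0,  u(2) = 10,  u(3) = 4.
The sequence repeats with period 3.

3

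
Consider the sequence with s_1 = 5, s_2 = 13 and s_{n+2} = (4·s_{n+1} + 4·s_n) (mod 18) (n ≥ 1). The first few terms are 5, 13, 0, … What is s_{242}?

4

s_1 = 5,  s_2 = 13,  s_3 = 0,  s_4 = 16,  s_5 = 10,  s_6 = 14,  s_7 = 6,  s_8 = 8,  s_9 = 2,  s_{10} = 4,  s_{11} = 6,  s_{12} = 4,  s_{13} = 4,  s_{14} = 14,  s_{15} = 0,  s_{16} = 2,  s_{17} = 8,  s_{18} = 4,  s_{19} = 12,  s_{20} = 10,  s_{21} = 16,  s_{22} = 14,  s_{23} = 12,  s_{24} = 14,  s_{25} = 14,  s_{26} = 4,  s_{27} = 0,  s_{28} = 16.
Since (s_{27}, s_{28}) = (s_3, s_4) = (0, 16) (two consecutive terms determine the rest), the sequence is eventually periodic: after a pre-period of length 2 it cycles with period 24.
For n ≥ 3, s_n depends only on (n - 3) mod 24. (242 - 3) mod 24 = 23, so s_{242} = s_{26} = 4.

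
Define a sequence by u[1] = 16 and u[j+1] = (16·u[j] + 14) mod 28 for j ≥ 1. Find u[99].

Listing terms: u[1] = 16, u[2] = 18, u[3] = 22, u[4] = 2, u[5] = 18.
Since u[5] = u[2] = 18, the sequence is eventually periodic: after a pre-period of length 1 it cycles with period 3.
For j ≥ 2, u[j] depends only on (j - 2) mod 3. (99 - 2) mod 3 = 1, so u[99] = u[3] = 22.

22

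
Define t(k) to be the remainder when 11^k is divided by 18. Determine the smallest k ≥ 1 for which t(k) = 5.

5

Listing terms: t(0) = 1,  t(1) = 11,  t(2) = 13,  t(3) = 17,  t(4) = 7,  t(5) = 5,  t(6) = 1.
The sequence repeats with period 6.
The value 5 first appears (with k ≥ 1) at t(5).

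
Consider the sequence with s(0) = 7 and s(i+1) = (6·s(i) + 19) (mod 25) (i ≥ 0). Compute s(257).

5

We have s(0) = 7; s(1) = 11; s(2) = 10; s(3) = 4; s(4) = 18; s(5) = 2; s(6) = 6; s(7) = 5; s(8) = 24; s(9) = 13; s(10) = 22; s(11) = 1; s(12) = 0; s(13) = 19; s(14) = 8; s(15) = 17; s(16) = 21; s(17) = 20; s(18) = 14; s(19) = 3; s(20) = 12; s(21) = 16; s(22) = 15; s(23) = 9; s(24) = 23; s(25) = 7.
The sequence repeats with period 25.
(257 - 0) mod 25 = 7, so s(257) = s(7) = 5.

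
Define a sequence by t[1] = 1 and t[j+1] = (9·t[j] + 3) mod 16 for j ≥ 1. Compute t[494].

0

We have t[1] = 1,  t[2] = 12,  t[3] = 15,  t[4] = 10,  t[5] = 13,  t[6] = 8,  t[7] = 11,  t[8] = 6,  t[9] = 9,  t[10] = 4,  t[11] = 7,  t[12] = 2,  t[13] = 5,  t[14] = 0,  t[15] = 3,  t[16] = 14,  t[17] = 1.
Since t[17] = t[1] = 1, the sequence is periodic with period 16.
(494 - 1) mod 16 = 13, so t[494] = t[14] = 0.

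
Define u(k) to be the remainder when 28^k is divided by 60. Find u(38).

4

Listing terms: u(1) = 28, u(2) = 4, u(3) = 52, u(4) = 16, u(5) = 28.
The sequence repeats with period 4.
So u(38) = u(1 + ((38-1) mod 4)) = u(2) = 4.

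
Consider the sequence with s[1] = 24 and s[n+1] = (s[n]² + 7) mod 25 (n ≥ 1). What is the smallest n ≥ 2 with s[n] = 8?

Listing terms: s[1] = 24; s[2] = 8; s[3] = 21; s[4] = 23; s[5] = 11; s[6] = 3; s[7] = 16; s[8] = 13; s[9] = 1; s[10] = 8.
Since s[10] = s[2] = 8, the sequence is eventually periodic: after a pre-period of length 1 it cycles with period 8.
The value 8 first appears (with n ≥ 2) at s[2].

2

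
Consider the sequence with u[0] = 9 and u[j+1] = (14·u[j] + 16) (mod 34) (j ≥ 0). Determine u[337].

u[0] = 9; u[1] = 6; u[2] = 32; u[3] = 22; u[4] = 18; u[5] = 30; u[6] = 28; u[7] = 0; u[8] = 16; u[9] = 2; u[10] = 10; u[11] = 20; u[12] = 24; u[13] = 12; u[14] = 14; u[15] = 8; u[16] = 26; u[17] = 6.
Since u[17] = u[1] = 6, the sequence is eventually periodic: after a pre-period of length 1 it cycles with period 16.
For j ≥ 1, u[j] depends only on (j - 1) mod 16. (337 - 1) mod 16 = 0, so u[337] = u[1] = 6.

6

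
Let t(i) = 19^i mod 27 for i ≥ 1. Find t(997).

19

t(1) = 19, t(2) = 10, t(3) = 1, t(4) = 19.
Since t(4) = t(1) = 19, the sequence is periodic with period 3.
So t(997) = t(1 + ((997-1) mod 3)) = t(1) = 19.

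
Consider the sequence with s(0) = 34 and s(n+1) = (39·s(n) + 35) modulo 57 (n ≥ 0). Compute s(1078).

11

s(0) = 34, s(1) = 50, s(2) = 47, s(3) = 44, s(4) = 41, s(5) = 38, s(6) = 35, s(7) = 32, s(8) = 29, s(9) = 26, s(10) = 23, s(11) = 20, s(12) = 17, s(13) = 14, s(14) = 11, s(15) = 8, s(16) = 5, s(17) = 2, s(18) = 56, s(19) = 53, s(20) = 50.
Since s(20) = s(1) = 50, the sequence is eventually periodic: after a pre-period of length 1 it cycles with period 19.
For n ≥ 1, s(n) depends only on (n - 1) mod 19. (1078 - 1) mod 19 = 13, so s(1078) = s(14) = 11.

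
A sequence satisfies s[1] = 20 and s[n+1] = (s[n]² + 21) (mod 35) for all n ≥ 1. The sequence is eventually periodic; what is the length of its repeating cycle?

We have s[1] = 20, s[2] = 1, s[3] = 22, s[4] = 15, s[5] = 1.
Since s[5] = s[2] = 1, the sequence is eventually periodic: after a pre-period of length 1 it cycles with period 3.

3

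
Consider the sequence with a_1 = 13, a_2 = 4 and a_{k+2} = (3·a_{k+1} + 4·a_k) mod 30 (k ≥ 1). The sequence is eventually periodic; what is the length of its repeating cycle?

10

We have a_1 = 13,  a_2 = 4,  a_3 = 4,  a_4 = 28,  a_5 = 10,  a_6 = 22,  a_7 = 16,  a_8 = 16,  a_9 = 22,  a_{10} = 10,  a_{11} = 28,  a_{12} = 4,  a_{13} = 4.
Since (a_{12}, a_{13}) = (a_2, a_3) = (4, 4) (two consecutive terms determine the rest), the sequence is eventually periodic: after a pre-period of length 1 it cycles with period 10.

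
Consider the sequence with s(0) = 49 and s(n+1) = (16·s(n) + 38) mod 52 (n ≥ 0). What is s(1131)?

Computing terms: s(0) = 49, s(1) = 42, s(2) = 34, s(3) = 10, s(4) = 42.
Since s(4) = s(1) = 42, the sequence is eventually periodic: after a pre-period of length 1 it cycles with period 3.
For n ≥ 1, s(n) depends only on (n - 1) mod 3. (1131 - 1) mod 3 = 2, so s(1131) = s(3) = 10.

10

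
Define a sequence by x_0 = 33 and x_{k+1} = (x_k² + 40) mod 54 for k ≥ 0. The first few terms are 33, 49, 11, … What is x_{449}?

29

We have x_0 = 33,  x_1 = 49,  x_2 = 11,  x_3 = 53,  x_4 = 41,  x_5 = 47,  x_6 = 35,  x_7 = 23,  x_8 = 29,  x_9 = 17,  x_{10} = 5,  x_{11} = 11.
Since x_{11} = x_2 = 11, the sequence is eventually periodic: after a pre-period of length 2 it cycles with period 9.
For k ≥ 2, x_k depends only on (k - 2) mod 9. (449 - 2) mod 9 = 6, so x_{449} = x_8 = 29.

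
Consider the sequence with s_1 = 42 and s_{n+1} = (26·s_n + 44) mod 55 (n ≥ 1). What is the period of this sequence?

5

s_1 = 42,  s_2 = 36,  s_3 = 45,  s_4 = 4,  s_5 = 38,  s_6 = 42.
The sequence repeats with period 5.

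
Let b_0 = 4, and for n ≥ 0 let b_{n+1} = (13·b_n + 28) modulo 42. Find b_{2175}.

Listing terms: b_0 = 4, b_1 = 38, b_2 = 18, b_3 = 10, b_4 = 32, b_5 = 24, b_6 = 4.
The sequence repeats with period 6.
So b_{2175} = b_{0 + ((2175-0) mod 6)} = b_3 = 10.

10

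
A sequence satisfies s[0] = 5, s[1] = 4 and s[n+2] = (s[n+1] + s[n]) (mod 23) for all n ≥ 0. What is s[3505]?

We have s[0] = 5, s[1] = 4, s[2] = 9, s[3] = 13, s[4] = 22, s[5] = 12, s[6] = 11, s[7] = 0, s[8] = 11, s[9] = 11, s[10] = 22, s[11] = 10, s[12] = 9, s[13] = 19, s[14] = 5, s[15] = 1, s[16] = 6, s[17] = 7, s[18] = 13, s[19] = 20, s[20] = 10, s[21] = 7, s[22] = 17, s[23] = 1, s[24] = 18, s[25] = 19, s[26] = 14, s[27] = 10, s[28] = 1, s[29] = 11, s[30] = 12, s[31] = 0, s[32] = 12, s[33] = 12, s[34] = 1, s[35] = 13, s[36] = 14, s[37] = 4, s[38] = 18, s[39] = 22, s[40] = 17, s[41] = 16, s[42] = 10, s[43] = 3, s[44] = 13, s[45] = 16, s[46] = 6, s[47] = 22, s[48] = 5, s[49] = 4.
The sequence repeats with period 48.
So s[3505] = s[0 + ((3505-0) mod 48)] = s[1] = 4.

4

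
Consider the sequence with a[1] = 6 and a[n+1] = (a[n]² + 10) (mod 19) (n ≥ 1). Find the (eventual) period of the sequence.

Computing terms: a[1] = 6; a[2] = 8; a[3] = 17; a[4] = 14; a[5] = 16; a[6] = 0; a[7] = 10; a[8] = 15; a[9] = 7; a[10] = 2; a[11] = 14.
Since a[11] = a[4] = 14, the sequence is eventually periodic: after a pre-period of length 3 it cycles with period 7.

7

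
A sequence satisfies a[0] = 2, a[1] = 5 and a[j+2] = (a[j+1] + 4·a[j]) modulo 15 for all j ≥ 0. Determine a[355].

0

We have a[0] = 2,  a[1] = 5,  a[2] = 13,  a[3] = 3,  a[4] = 10,  a[5] = 7,  a[6] = 2,  a[7] = 0,  a[8] = 8,  a[9] = 8,  a[10] = 10,  a[11] = 12,  a[12] = 7,  a[13] = 10,  a[14] = 8,  a[15] = 3,  a[16] = 5,  a[17] = 2,  a[18] = 7,  a[19] = 0,  a[20] = 13,  a[21] = 13,  a[22] = 5,  a[23] = 12,  a[24] = 2,  a[25] = 5.
The sequence repeats with period 24.
(355 - 0) mod 24 = 19, so a[355] = a[19] = 0.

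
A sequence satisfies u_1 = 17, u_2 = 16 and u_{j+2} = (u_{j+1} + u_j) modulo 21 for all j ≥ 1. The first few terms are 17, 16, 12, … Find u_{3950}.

u_1 = 17; u_2 = 16; u_3 = 12; u_4 = 7; u_5 = 19; u_6 = 5; u_7 = 3; u_8 = 8; u_9 = 11; u_{10} = 19; u_{11} = 9; u_{12} = 7; u_{13} = 16; u_{14} = 2; u_{15} = 18; u_{16} = 20; u_{17} = 17; u_{18} = 16.
Since (u_{17}, u_{18}) = (u_1, u_2) = (17, 16) (two consecutive terms determine the rest), the sequence is periodic with period 16.
(3950 - 1) mod 16 = 13, so u_{3950} = u_{14} = 2.

2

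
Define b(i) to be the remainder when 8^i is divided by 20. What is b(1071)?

b(0) = 1,  b(1) = 8,  b(2) = 4,  b(3) = 12,  b(4) = 16,  b(5) = 8.
Since b(5) = b(1) = 8, the sequence is eventually periodic: after a pre-period of length 1 it cycles with period 4.
For i ≥ 1, b(i) depends only on (i - 1) mod 4. (1071 - 1) mod 4 = 2, so b(1071) = b(3) = 12.

12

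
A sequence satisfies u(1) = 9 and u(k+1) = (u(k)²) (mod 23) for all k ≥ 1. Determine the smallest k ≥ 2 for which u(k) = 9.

u(1) = 9,  u(2) = 12,  u(3) = 6,  u(4) = 13,  u(5) = 8,  u(6) = 18,  u(7) = 2,  u(8) = 4,  u(9) = 16,  u(10) = 3,  u(11) = 9.
Since u(11) = u(1) = 9, the sequence is periodic with period 10.
The value 9 next appears (with k ≥ 2) at u(11).

11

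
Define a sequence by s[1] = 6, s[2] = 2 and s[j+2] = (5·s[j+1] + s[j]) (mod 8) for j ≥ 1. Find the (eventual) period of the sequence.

6

Listing terms: s[1] = 6, s[2] = 2, s[3] = 0, s[4] = 2, s[5] = 2, s[6] = 4, s[7] = 6, s[8] = 2.
The sequence repeats with period 6.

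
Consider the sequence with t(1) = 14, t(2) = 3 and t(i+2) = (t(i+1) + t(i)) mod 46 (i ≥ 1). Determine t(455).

21

Computing terms: t(1) = 14, t(2) = 3, t(3) = 17, t(4) = 20, t(5) = 37, t(6) = 11, t(7) = 2, t(8) = 13, t(9) = 15, t(10) = 28, t(11) = 43, t(12) = 25, t(13) = 22, t(14) = 1, t(15) = 23, t(16) = 24, t(17) = 1, t(18) = 25, t(19) = 26, t(20) = 5, t(21) = 31, t(22) = 36, t(23) = 21, t(24) = 11, t(25) = 32, t(26) = 43, t(27) = 29, t(28) = 26, t(29) = 9, t(30) = 35, t(31) = 44, t(32) = 33, t(33) = 31, t(34) = 18, t(35) = 3, t(36) = 21, t(37) = 24, t(38) = 45, t(39) = 23, t(40) = 22, t(41) = 45, t(42) = 21, t(43) = 20, t(44) = 41, t(45) = 15, t(46) = 10, t(47) = 25, t(48) = 35, t(49) = 14, t(50) = 3.
The sequence repeats with period 48.
So t(455) = t(1 + ((455-1) mod 48)) = t(23) = 21.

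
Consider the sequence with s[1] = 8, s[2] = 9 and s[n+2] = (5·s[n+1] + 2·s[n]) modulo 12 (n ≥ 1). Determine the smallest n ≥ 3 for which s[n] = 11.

4

We have s[1] = 8; s[2] = 9; s[3] = 1; s[4] = 11; s[5] = 9; s[6] = 7; s[7] = 5; s[8] = 3; s[9] = 1; s[10] = 11.
Since (s[9], s[10]) = (s[3], s[4]) = (1, 11) (two consecutive terms determine the rest), the sequence is eventually periodic: after a pre-period of length 2 it cycles with period 6.
The value 11 first appears (with n ≥ 3) at s[4].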